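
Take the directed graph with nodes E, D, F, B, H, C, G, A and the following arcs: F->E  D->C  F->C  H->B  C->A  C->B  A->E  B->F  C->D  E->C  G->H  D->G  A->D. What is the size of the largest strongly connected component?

8

{A, B, C, D, E, F, G, H} are all mutually reachable — one SCC of size 8.
The largest has 8 vertices.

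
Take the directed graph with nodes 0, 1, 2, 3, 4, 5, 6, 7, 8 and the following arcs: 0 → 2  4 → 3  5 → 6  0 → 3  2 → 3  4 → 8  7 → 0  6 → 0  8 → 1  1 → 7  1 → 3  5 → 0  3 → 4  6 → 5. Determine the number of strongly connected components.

{0, 1, 2, 3, 4, 7, 8} are all mutually reachable — one SCC of size 7.
{5, 6} are all mutually reachable — one SCC of size 2.
That gives 2 strongly connected components.

2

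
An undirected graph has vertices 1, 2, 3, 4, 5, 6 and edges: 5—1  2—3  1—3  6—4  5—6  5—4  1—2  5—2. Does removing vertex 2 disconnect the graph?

No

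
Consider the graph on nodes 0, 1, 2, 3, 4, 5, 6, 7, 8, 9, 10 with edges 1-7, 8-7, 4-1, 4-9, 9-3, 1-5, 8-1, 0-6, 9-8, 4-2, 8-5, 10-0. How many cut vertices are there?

Removing 0 increases the component count from 2 to 3, so 0 is a cut vertex.
Removing 4 increases the component count from 2 to 3, so 4 is a cut vertex.
Removing 9 increases the component count from 2 to 3, so 9 is a cut vertex.
By contrast removing 3 leaves 2 components; it is not a cut vertex. No other vertex is a cut vertex either.

3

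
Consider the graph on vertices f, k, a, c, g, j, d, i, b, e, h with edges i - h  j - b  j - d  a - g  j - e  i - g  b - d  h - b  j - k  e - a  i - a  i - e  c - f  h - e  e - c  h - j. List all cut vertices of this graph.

c, e, j

Removing c increases the component count from 1 to 2, so c is a cut vertex.
Removing e increases the component count from 1 to 2, so e is a cut vertex.
Removing j increases the component count from 1 to 2, so j is a cut vertex.
By contrast removing f leaves 1 component; it is not a cut vertex. No other vertex is a cut vertex either.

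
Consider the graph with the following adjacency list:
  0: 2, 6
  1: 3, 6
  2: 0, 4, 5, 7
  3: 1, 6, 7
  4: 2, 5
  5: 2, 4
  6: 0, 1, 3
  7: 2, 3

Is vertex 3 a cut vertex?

Deleting 3 leaves 1 component (was 1) (its neighbors 1, 6, 7 remain connected to each other), so 3 is not a cut vertex.

No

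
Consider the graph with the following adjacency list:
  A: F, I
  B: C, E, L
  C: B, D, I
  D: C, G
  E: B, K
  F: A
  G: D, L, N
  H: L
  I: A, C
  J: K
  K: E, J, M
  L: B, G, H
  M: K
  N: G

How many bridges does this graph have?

9

The edges on the cycle C-B-L-G-D-C are not bridges since each lies on that cycle.
But removing C-I disconnects C from I; removing M-K disconnects M from K; removing J-K disconnects J from K; removing I-A disconnects I from A — these are bridges.
In total 9 edges are bridges.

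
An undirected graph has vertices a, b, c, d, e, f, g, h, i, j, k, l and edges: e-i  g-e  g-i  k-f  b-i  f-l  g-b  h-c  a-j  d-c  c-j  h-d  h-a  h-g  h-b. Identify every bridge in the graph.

The edges on the cycle g-e-i-g are not bridges since each lies on that cycle.
But removing f-l disconnects f from l; removing k-f disconnects k from f — these are bridges.

f-k, f-l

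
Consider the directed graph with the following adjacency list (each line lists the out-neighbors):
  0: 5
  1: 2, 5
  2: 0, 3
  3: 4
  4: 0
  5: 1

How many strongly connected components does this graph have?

{0, 1, 2, 3, 4, 5} are all mutually reachable — one SCC of size 6.
That gives 1 strongly connected component.

1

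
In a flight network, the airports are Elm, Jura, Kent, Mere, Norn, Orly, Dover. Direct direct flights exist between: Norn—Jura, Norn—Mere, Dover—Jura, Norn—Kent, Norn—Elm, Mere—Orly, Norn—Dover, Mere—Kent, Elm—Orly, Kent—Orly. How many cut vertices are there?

1

Removing Norn increases the component count from 1 to 2, so Norn is a cut vertex.
By contrast removing Jura leaves 1 component; it is not a cut vertex. No other vertex is a cut vertex either.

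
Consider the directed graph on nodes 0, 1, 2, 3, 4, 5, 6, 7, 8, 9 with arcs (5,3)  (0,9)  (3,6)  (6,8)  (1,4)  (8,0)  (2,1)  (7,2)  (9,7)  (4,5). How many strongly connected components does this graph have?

{0, 1, 2, 3, 4, 5, 6, 7, 8, 9} are all mutually reachable — one SCC of size 10.
That gives 1 strongly connected component.

1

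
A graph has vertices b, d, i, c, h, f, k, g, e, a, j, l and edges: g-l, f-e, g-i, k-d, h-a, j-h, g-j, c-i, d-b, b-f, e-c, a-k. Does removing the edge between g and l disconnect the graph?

Removing g-l leaves no path between g and l: the component count goes from 1 to 2. So it is a bridge.

Yes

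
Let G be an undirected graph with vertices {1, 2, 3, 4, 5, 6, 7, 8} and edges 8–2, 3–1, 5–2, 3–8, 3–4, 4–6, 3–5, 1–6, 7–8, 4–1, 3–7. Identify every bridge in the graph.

The edges on the cycle 3-5-2-8-3 are not bridges since each lies on that cycle.
Every edge lies on some cycle, so there are no bridges.

none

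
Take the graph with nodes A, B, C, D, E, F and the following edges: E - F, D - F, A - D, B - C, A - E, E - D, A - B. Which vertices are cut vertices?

A, B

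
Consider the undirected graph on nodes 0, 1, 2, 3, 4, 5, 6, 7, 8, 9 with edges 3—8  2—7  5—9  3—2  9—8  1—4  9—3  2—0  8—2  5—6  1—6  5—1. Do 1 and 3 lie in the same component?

From 1 we can reach 0, 1, 2, 3, 4, 5, 6, 7, 8, 9, which includes 3.

Yes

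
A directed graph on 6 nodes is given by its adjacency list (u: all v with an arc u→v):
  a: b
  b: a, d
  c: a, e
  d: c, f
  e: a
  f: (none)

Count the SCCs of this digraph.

{a, b, c, d, e} are all mutually reachable — one SCC of size 5.
{f} is an SCC by itself.
That gives 2 strongly connected components.

2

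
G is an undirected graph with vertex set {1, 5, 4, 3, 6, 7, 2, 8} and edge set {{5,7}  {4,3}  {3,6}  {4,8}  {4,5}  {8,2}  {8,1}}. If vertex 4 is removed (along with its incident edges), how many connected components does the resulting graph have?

With 4 gone, the remaining components are: {3, 6}; {5, 7}; {1, 2, 8}.
That is 3 components.

3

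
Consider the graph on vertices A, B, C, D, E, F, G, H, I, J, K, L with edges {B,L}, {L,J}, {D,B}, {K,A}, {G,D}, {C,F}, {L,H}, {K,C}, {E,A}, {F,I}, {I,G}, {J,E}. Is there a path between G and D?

Yes

From G we can reach A, B, C, D, E, F, G, H, I, J, K, L, which includes D.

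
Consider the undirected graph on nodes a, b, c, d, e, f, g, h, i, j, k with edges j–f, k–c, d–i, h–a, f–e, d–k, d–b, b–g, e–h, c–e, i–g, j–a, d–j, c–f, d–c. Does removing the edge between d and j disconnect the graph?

No

After removing d–j, the path d-c-f-j still connects them, so the edge is not a bridge.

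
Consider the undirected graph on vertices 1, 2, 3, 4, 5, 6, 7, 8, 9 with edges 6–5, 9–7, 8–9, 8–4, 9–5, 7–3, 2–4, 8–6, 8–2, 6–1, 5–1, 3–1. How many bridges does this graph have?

0

The edges on the cycle 8-2-4-8 are not bridges since each lies on that cycle.
Every edge lies on some cycle, so there are no bridges.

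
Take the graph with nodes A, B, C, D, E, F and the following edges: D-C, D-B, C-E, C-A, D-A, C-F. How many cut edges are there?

3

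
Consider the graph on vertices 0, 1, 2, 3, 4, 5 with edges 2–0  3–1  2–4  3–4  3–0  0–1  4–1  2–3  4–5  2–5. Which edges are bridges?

The edges on the cycle 2-3-4-5-2 are not bridges since each lies on that cycle.
Every edge lies on some cycle, so there are no bridges.

none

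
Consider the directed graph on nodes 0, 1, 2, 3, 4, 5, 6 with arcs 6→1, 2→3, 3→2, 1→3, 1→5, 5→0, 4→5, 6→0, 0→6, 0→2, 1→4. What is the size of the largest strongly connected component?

5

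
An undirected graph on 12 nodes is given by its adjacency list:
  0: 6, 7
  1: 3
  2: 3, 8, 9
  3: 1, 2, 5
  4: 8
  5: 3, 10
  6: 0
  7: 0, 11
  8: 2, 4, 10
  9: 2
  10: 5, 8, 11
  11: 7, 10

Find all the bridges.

The edges on the cycle 8-10-5-3-2-8 are not bridges since each lies on that cycle.
But removing 2-9 disconnects 2 from 9; removing 10-11 disconnects 10 from 11; removing 7-11 disconnects 7 from 11; removing 7-0 disconnects 7 from 0 — these are bridges.
In total 7 edges are bridges.

0-6, 0-7, 1-3, 10-11, 11-7, 2-9, 4-8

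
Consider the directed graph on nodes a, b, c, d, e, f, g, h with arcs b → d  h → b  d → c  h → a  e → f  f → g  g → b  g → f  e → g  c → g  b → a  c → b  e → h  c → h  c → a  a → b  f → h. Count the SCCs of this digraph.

2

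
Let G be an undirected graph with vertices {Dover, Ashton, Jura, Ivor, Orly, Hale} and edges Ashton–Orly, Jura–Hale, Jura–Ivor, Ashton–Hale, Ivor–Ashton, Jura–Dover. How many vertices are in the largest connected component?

Starting from Hale we can reach Hale, Ivor, Jura, Orly, Dover, Ashton. That is one component of size 6.
The largest has 6 vertices.

6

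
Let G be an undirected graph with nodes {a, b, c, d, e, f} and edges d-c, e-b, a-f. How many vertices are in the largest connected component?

2

Starting from b we can reach b, e. That is one component of size 2.
Starting from a we can reach a, f. That is one component of size 2.
Starting from c we can reach c, d. That is one component of size 2.
The largest has 2 vertices.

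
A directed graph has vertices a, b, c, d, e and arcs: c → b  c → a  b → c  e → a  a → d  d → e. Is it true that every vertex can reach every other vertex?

There is no directed path from e to b, so the graph is not strongly connected.

No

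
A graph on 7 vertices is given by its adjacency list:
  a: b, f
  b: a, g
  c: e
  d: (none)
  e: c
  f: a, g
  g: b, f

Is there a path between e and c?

Yes

From e we can reach c, e, which includes c.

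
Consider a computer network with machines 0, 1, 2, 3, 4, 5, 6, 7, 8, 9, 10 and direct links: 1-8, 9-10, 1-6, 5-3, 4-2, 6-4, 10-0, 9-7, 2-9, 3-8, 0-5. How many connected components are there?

Starting from 0 we can reach 0, 1, 2, 3, 4, 5, 6, 7, 8, 9, 10. That is one component of size 11.
Total: 1 component.

1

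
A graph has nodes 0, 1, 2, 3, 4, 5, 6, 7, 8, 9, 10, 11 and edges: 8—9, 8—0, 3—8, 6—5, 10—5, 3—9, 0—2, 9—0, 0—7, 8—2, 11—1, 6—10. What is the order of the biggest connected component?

6

4 is isolated — a component by itself.
Starting from 1 we can reach 1, 11. That is one component of size 2.
Starting from 5 we can reach 5, 6, 10. That is one component of size 3.
Starting from 0 we can reach 0, 2, 3, 7, 8, 9. That is one component of size 6.
The largest has 6 vertices.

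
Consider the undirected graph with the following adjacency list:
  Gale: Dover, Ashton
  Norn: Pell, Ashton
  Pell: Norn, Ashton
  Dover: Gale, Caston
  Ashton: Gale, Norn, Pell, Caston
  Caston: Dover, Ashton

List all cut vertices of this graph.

Ashton

Removing Ashton increases the component count from 1 to 2, so Ashton is a cut vertex.
By contrast removing Gale leaves 1 component; it is not a cut vertex. No other vertex is a cut vertex either.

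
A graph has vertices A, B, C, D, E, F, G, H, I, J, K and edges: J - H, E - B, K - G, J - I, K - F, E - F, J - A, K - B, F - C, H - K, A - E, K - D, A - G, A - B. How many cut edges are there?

The edges on the cycle J-A-E-F-K-H-J are not bridges since each lies on that cycle.
But removing K - D disconnects K from D; removing J - I disconnects J from I; removing F - C disconnects F from C — these are bridges.
That makes 3 bridges.

3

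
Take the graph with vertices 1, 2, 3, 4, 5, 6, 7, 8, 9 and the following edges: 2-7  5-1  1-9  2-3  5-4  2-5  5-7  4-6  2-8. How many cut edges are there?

6

The edges on the cycle 2-5-7-2 are not bridges since each lies on that cycle.
But removing 5-1 disconnects 5 from 1; removing 2-3 disconnects 2 from 3; removing 1-9 disconnects 1 from 9; removing 5-4 disconnects 5 from 4 — these are bridges.
In total 6 edges are bridges.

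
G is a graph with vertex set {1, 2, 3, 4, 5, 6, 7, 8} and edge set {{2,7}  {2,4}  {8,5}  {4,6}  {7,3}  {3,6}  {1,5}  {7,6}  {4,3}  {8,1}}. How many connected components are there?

2

Starting from 1 we can reach 1, 5, 8. That is one component of size 3.
Starting from 2 we can reach 2, 3, 4, 6, 7. That is one component of size 5.
Total: 2 components.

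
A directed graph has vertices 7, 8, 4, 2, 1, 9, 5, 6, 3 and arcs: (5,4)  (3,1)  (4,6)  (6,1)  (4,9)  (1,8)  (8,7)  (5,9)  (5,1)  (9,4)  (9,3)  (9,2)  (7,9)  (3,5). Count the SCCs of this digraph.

{1, 3, 4, 5, 6, 7, 8, 9} are all mutually reachable — one SCC of size 8.
{2} is an SCC by itself.
That gives 2 strongly connected components.

2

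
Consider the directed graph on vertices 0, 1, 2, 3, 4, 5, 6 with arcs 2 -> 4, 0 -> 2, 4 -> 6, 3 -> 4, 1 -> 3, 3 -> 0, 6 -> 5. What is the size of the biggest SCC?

{0} is an SCC by itself.
{2} is an SCC by itself.
{3} is an SCC by itself.
{1} is an SCC by itself.
{6} is an SCC by itself.
(and 2 more singleton SCCs)
The largest has 1 vertex.

1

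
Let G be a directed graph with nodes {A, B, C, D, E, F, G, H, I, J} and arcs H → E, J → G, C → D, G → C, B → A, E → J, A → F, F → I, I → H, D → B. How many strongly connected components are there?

1

{A, B, C, D, E, F, G, H, I, J} are all mutually reachable — one SCC of size 10.
That gives 1 strongly connected component.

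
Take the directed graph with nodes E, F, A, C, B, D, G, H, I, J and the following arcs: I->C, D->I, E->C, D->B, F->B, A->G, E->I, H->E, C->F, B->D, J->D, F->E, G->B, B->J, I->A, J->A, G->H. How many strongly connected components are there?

1

{A, B, C, D, E, F, G, H, I, J} are all mutually reachable — one SCC of size 10.
That gives 1 strongly connected component.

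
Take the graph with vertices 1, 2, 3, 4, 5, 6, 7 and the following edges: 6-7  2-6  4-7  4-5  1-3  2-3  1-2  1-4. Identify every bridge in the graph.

The edges on the cycle 1-2-3-1 are not bridges since each lies on that cycle.
But removing 4-5 disconnects 4 from 5 — this is a bridge.

4-5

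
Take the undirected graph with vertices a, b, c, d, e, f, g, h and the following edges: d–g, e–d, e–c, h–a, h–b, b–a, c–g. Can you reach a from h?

Yes

From h we can reach a, b, h, which includes a.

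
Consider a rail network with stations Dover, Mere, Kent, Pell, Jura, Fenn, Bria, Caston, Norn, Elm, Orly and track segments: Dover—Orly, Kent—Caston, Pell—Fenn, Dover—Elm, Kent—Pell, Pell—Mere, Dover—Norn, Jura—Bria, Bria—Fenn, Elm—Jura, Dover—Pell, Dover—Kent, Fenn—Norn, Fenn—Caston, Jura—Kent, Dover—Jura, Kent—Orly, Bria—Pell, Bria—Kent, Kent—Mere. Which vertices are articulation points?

Removing Mere, for instance, still leaves 1 component. No single vertex removal increases the component count — the graph has no articulation points.

none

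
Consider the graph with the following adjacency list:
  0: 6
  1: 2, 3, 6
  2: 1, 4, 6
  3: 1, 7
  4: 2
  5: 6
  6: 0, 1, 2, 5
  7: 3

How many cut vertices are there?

4

Removing 1 increases the component count from 1 to 2, so 1 is a cut vertex.
Removing 2 increases the component count from 1 to 2, so 2 is a cut vertex.
Removing 3 increases the component count from 1 to 2, so 3 is a cut vertex.
Likewise 6 is a cut vertex.
By contrast removing 5 leaves 1 component; it is not a cut vertex. No other vertex is a cut vertex either.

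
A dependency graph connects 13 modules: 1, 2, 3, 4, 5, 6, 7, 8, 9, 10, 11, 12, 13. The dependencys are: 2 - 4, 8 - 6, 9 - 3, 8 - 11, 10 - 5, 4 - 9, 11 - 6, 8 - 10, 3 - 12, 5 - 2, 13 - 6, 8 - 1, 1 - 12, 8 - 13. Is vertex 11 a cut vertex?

No

Deleting 11 leaves 2 components (was 2), so 11 is not a cut vertex.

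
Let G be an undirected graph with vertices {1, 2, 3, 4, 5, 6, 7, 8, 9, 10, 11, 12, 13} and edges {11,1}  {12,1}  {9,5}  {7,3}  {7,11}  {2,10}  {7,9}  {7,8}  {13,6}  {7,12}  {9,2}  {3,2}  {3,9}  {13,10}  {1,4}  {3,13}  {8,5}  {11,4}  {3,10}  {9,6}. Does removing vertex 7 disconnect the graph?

Deleting 7 raises the number of components from 1 to 2, so 7 is a cut vertex.

Yes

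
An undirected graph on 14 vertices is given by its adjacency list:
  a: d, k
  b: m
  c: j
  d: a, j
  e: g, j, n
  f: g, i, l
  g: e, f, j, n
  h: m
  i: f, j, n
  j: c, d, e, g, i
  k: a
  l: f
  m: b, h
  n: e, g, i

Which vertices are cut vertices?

Removing a increases the component count from 2 to 3, so a is a cut vertex.
Removing d increases the component count from 2 to 3, so d is a cut vertex.
Removing f increases the component count from 2 to 3, so f is a cut vertex.
Likewise j, m are cut vertices.
By contrast removing g leaves 2 components; it is not a cut vertex. No other vertex is a cut vertex either.

a, d, f, j, m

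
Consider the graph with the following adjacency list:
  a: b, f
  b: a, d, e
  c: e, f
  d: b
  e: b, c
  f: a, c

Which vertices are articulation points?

b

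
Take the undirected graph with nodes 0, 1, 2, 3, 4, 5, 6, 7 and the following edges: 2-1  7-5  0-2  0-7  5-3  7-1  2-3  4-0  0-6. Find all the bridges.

0-4, 0-6

The edges on the cycle 0-7-5-3-2-0 are not bridges since each lies on that cycle.
But removing 4-0 disconnects 4 from 0; removing 0-6 disconnects 0 from 6 — these are bridges.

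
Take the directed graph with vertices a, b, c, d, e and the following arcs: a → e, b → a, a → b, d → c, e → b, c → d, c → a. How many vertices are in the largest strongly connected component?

3

{a, b, e} are all mutually reachable — one SCC of size 3.
{c, d} are all mutually reachable — one SCC of size 2.
The largest has 3 vertices.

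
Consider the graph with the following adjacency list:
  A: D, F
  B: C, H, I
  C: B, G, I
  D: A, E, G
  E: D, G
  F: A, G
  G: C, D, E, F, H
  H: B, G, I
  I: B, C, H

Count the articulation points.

Removing G increases the component count from 1 to 2, so G is a cut vertex.
By contrast removing I leaves 1 component; it is not a cut vertex. No other vertex is a cut vertex either.

1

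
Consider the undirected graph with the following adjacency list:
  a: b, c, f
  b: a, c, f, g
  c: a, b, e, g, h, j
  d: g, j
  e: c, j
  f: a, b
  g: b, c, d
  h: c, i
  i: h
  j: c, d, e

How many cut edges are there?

2

The edges on the cycle c-a-f-b-c are not bridges since each lies on that cycle.
But removing c-h disconnects c from h; removing h-i disconnects h from i — these are bridges.
That makes 2 bridges.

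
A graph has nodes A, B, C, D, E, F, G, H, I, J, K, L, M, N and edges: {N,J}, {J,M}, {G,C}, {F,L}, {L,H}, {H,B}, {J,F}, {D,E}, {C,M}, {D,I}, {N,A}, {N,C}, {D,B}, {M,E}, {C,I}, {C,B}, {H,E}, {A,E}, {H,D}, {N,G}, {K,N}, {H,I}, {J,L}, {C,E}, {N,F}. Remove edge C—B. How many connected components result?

1

C and B are still connected via C-E-H-B, so the component count stays at 1.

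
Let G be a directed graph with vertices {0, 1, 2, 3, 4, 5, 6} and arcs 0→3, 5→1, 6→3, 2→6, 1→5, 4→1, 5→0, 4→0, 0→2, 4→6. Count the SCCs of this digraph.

6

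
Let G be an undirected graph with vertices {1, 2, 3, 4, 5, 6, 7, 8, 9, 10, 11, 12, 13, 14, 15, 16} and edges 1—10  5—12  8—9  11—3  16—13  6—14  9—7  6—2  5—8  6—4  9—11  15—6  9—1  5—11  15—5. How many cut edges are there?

The edges on the cycle 5-8-9-11-5 are not bridges since each lies on that cycle.
But removing 2—6 disconnects 2 from 6; removing 5—12 disconnects 5 from 12; removing 14—6 disconnects 14 from 6; removing 9—7 disconnects 9 from 7 — these are bridges.
In total 11 edges are bridges.

11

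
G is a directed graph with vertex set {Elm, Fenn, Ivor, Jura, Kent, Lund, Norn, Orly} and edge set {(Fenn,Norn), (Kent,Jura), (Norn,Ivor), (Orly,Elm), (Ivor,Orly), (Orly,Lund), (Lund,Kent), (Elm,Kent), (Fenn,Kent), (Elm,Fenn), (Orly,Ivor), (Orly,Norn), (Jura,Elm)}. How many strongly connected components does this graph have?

{Elm, Fenn, Ivor, Jura, Kent, Lund, Norn, Orly} are all mutually reachable — one SCC of size 8.
That gives 1 strongly connected component.

1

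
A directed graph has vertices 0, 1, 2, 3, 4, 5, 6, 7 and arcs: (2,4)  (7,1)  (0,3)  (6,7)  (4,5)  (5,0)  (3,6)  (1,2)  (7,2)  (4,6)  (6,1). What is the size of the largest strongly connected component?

8

{0, 1, 2, 3, 4, 5, 6, 7} are all mutually reachable — one SCC of size 8.
The largest has 8 vertices.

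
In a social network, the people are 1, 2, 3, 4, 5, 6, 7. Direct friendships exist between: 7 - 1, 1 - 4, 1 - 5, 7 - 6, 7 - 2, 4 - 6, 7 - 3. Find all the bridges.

1-5, 2-7, 3-7

The edges on the cycle 7-1-4-6-7 are not bridges since each lies on that cycle.
But removing 7 - 3 disconnects 7 from 3; removing 7 - 2 disconnects 7 from 2; removing 1 - 5 disconnects 1 from 5 — these are bridges.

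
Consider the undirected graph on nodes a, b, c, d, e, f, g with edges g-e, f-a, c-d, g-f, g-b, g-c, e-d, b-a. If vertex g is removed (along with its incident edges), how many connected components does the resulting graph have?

2

With g gone, the remaining components are: {a, b, f}; {c, d, e}.
That is 2 components.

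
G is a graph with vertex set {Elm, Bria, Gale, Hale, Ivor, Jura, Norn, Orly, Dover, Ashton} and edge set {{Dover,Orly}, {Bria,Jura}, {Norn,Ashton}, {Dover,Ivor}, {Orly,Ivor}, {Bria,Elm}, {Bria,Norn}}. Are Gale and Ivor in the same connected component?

No

The component containing Gale is {Gale}, and Ivor is not in it.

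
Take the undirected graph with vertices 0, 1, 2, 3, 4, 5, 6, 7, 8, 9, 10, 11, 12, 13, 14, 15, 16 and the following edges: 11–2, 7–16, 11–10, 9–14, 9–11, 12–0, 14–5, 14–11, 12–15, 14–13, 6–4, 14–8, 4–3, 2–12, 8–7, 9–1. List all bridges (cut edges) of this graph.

0-12, 1-9, 10-11, 11-2, 12-15, 12-2, 13-14, 14-5, 14-8, 16-7, 3-4, 4-6, 7-8

The edges on the cycle 9-14-11-9 are not bridges since each lies on that cycle.
But removing 0–12 disconnects 0 from 12; removing 14–8 disconnects 14 from 8; removing 15–12 disconnects 15 from 12; removing 11–2 disconnects 11 from 2 — these are bridges.
In total 13 edges are bridges.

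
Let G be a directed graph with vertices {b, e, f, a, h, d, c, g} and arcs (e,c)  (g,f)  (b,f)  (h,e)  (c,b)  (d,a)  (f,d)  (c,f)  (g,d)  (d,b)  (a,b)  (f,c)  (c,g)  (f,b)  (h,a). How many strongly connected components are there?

{a, b, c, d, f, g} are all mutually reachable — one SCC of size 6.
{h} is an SCC by itself.
{e} is an SCC by itself.
That gives 3 strongly connected components.

3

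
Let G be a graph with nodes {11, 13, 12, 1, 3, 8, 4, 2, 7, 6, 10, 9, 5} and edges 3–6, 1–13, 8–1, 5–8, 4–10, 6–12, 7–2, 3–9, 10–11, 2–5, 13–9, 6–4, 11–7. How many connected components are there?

1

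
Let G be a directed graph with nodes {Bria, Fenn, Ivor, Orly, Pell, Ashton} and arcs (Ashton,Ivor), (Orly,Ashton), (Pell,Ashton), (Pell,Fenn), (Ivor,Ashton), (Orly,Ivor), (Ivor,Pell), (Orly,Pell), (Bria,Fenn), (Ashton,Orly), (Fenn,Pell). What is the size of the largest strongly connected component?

{Fenn, Ivor, Orly, Pell, Ashton} are all mutually reachable — one SCC of size 5.
{Bria} is an SCC by itself.
The largest has 5 vertices.

5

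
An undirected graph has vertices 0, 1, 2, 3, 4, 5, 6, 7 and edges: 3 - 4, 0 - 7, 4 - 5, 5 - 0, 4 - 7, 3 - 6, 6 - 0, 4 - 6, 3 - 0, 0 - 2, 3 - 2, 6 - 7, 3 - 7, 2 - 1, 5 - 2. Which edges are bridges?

1-2

The edges on the cycle 3-4-5-0-6-3 are not bridges since each lies on that cycle.
But removing 2 - 1 disconnects 2 from 1 — this is a bridge.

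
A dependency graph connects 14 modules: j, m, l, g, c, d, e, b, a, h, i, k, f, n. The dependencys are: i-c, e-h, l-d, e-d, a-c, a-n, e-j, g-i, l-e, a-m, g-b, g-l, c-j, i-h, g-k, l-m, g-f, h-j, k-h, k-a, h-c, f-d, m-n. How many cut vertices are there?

Removing g increases the component count from 1 to 2, so g is a cut vertex.
By contrast removing b leaves 1 component; it is not a cut vertex. No other vertex is a cut vertex either.

1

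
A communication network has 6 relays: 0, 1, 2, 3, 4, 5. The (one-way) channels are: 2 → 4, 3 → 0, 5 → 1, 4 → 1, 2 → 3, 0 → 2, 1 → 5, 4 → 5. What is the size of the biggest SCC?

3

{0, 2, 3} are all mutually reachable — one SCC of size 3.
{1, 5} are all mutually reachable — one SCC of size 2.
{4} is an SCC by itself.
The largest has 3 vertices.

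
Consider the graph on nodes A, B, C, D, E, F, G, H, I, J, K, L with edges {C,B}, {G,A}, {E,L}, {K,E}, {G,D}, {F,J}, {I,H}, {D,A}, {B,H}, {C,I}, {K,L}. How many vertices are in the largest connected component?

Starting from F we can reach F, J. That is one component of size 2.
Starting from A we can reach A, D, G. That is one component of size 3.
Starting from E we can reach E, K, L. That is one component of size 3.
Starting from B we can reach B, C, H, I. That is one component of size 4.
The largest has 4 vertices.

4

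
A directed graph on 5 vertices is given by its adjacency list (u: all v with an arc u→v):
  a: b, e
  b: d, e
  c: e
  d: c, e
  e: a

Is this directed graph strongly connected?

From a we can reach every vertex (a, b, c, d, e), and every vertex can reach a (a, b, c, d, e). So the whole graph is one strongly connected component.

Yes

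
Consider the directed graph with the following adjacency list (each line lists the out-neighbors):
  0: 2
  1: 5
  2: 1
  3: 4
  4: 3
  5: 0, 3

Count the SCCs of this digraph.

{0, 1, 2, 5} are all mutually reachable — one SCC of size 4.
{3, 4} are all mutually reachable — one SCC of size 2.
That gives 2 strongly connected components.

2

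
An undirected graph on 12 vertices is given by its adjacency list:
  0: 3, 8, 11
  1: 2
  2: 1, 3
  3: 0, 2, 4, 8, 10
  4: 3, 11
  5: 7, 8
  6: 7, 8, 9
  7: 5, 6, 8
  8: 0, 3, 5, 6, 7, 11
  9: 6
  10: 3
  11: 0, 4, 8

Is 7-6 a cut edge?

No

After removing 7-6, the path 7-8-6 still connects them, so the edge is not a bridge.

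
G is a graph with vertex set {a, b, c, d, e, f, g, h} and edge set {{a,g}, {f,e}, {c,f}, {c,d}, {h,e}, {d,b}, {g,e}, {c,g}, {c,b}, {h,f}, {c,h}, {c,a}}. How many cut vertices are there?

1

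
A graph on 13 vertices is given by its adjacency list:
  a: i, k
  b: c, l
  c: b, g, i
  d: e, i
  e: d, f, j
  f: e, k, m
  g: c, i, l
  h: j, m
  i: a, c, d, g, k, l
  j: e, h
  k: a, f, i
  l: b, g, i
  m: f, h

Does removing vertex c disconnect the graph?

Deleting c leaves 1 component (was 1) (its neighbors b, g, i remain connected to each other), so c is not a cut vertex.

No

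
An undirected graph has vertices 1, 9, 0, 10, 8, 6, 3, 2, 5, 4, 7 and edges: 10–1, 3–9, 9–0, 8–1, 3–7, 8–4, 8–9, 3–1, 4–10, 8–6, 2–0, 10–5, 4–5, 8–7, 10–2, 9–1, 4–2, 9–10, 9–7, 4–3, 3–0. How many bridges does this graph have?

The edges on the cycle 8-4-3-1-8 are not bridges since each lies on that cycle.
But removing 8–6 disconnects 8 from 6 — this is a bridge.

1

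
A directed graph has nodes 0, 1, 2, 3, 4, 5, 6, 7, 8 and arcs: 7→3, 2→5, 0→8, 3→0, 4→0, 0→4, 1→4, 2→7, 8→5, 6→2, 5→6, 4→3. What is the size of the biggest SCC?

{0, 2, 3, 4, 5, 6, 7, 8} are all mutually reachable — one SCC of size 8.
{1} is an SCC by itself.
The largest has 8 vertices.

8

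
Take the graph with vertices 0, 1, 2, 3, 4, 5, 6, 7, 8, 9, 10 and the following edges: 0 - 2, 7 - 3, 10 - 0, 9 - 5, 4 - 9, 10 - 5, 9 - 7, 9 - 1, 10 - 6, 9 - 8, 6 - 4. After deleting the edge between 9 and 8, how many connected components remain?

2

Before removal there is 1 component.
9 - 8 is a bridge — removing it separates 9's side from 8's side.
After removal: 2 components.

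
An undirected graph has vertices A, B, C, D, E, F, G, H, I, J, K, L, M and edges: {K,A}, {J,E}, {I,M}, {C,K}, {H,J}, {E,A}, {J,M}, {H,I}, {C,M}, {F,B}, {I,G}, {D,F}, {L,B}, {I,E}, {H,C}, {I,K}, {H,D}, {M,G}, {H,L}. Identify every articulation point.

Removing H increases the component count from 1 to 2, so H is a cut vertex.
By contrast removing G leaves 1 component; it is not a cut vertex. No other vertex is a cut vertex either.

H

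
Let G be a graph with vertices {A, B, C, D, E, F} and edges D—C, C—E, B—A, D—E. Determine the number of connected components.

3

F is isolated — a component by itself.
Starting from A we can reach A, B. That is one component of size 2.
Starting from C we can reach C, D, E. That is one component of size 3.
Total: 3 components.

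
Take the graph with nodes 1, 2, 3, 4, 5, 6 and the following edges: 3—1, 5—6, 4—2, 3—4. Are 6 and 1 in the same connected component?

The component containing 6 is {5, 6}, and 1 is not in it.

No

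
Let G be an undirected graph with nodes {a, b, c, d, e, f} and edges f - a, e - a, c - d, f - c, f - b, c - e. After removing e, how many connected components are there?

With e gone, the remaining components are: {a, b, c, d, f}.
That is 1 component.

1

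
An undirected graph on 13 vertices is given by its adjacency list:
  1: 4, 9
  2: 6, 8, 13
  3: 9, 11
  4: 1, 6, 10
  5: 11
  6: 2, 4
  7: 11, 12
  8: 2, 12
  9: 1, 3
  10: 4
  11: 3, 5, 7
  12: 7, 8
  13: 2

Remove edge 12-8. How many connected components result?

1

12 and 8 are still connected via 12-7-11-3-9-1-4-6-2-8, so the component count stays at 1.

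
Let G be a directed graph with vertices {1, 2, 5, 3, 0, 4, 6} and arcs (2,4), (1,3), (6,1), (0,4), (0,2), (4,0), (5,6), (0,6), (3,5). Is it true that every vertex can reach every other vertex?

No

There is no directed path from 1 to 4, so the graph is not strongly connected.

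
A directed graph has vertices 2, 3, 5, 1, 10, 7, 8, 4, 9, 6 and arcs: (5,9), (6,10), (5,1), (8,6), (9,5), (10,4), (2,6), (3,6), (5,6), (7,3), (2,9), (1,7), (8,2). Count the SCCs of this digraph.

9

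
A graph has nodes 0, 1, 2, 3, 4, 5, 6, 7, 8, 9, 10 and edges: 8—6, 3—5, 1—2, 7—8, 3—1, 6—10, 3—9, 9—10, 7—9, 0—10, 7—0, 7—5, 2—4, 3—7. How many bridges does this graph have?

The edges on the cycle 7-0-10-6-8-7 are not bridges since each lies on that cycle.
But removing 2—4 disconnects 2 from 4; removing 1—2 disconnects 1 from 2; removing 1—3 disconnects 1 from 3 — these are bridges.
That makes 3 bridges.

3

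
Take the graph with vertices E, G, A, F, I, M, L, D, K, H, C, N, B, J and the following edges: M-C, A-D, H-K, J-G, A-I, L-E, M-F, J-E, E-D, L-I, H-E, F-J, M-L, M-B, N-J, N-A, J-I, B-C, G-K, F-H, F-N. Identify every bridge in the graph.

The edges on the cycle M-B-C-M are not bridges since each lies on that cycle.
Every edge lies on some cycle, so there are no bridges.

none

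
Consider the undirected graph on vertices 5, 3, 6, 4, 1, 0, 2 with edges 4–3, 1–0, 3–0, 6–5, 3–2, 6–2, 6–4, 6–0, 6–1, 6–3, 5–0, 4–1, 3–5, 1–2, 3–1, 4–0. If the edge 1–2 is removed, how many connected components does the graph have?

1 and 2 are still connected via 1-6-2, so the component count stays at 1.

1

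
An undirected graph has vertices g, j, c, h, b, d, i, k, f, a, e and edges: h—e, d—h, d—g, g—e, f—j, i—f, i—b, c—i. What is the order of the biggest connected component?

5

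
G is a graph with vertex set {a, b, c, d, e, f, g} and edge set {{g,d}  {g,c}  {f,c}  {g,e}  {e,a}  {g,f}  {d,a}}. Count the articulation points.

Removing g increases the component count from 2 to 3, so g is a cut vertex.
By contrast removing d leaves 2 components; it is not a cut vertex. No other vertex is a cut vertex either.

1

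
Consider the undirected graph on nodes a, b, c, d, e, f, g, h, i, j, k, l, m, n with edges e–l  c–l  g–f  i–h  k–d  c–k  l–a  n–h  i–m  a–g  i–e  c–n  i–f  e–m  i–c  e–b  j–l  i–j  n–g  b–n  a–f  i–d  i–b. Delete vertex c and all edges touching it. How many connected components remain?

With c gone, the remaining components are: {a, b, d, e, f, g, h, i, j, k, l, m, n}.
That is 1 component.

1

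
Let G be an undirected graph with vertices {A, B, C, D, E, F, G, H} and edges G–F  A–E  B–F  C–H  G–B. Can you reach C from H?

From H we can reach C, H, which includes C.

Yes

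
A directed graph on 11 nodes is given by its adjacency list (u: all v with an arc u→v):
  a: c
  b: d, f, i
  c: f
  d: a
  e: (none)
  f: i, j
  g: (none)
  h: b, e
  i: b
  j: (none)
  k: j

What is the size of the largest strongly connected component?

6

{a, b, c, d, f, i} are all mutually reachable — one SCC of size 6.
{k} is an SCC by itself.
{g} is an SCC by itself.
{e} is an SCC by itself.
{h} is an SCC by itself.
(and 1 more singleton SCC)
The largest has 6 vertices.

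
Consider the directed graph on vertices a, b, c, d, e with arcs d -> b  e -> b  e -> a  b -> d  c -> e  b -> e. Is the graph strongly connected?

No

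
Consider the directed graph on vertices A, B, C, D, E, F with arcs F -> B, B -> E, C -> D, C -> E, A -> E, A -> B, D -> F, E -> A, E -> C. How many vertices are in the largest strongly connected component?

{A, B, C, D, E, F} are all mutually reachable — one SCC of size 6.
The largest has 6 vertices.

6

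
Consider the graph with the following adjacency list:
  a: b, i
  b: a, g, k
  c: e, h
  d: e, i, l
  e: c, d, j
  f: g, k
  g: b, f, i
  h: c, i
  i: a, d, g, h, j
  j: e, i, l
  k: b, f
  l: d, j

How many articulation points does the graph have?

1

Removing i increases the component count from 1 to 2, so i is a cut vertex.
By contrast removing l leaves 1 component; it is not a cut vertex. No other vertex is a cut vertex either.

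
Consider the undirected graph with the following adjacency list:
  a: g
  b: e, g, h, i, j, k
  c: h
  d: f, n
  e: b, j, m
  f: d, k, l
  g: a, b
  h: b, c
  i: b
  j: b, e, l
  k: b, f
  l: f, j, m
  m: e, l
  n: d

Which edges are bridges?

The edges on the cycle k-f-l-m-e-j-b-k are not bridges since each lies on that cycle.
But removing g-a disconnects g from a; removing f-d disconnects f from d; removing d-n disconnects d from n; removing i-b disconnects i from b — these are bridges.
In total 7 edges are bridges.

a-g, b-g, b-h, b-i, c-h, d-f, d-n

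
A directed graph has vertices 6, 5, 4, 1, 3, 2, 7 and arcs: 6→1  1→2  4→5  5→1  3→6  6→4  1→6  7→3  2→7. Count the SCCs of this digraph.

1

{1, 2, 3, 4, 5, 6, 7} are all mutually reachable — one SCC of size 7.
That gives 1 strongly connected component.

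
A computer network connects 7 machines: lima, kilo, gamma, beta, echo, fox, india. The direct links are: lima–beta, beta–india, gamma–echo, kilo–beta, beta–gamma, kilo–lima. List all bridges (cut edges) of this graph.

The edges on the cycle kilo-lima-beta-kilo are not bridges since each lies on that cycle.
But removing beta–india disconnects beta from india; removing beta–gamma disconnects beta from gamma; removing gamma–echo disconnects gamma from echo — these are bridges.

beta-gamma, beta-india, echo-gamma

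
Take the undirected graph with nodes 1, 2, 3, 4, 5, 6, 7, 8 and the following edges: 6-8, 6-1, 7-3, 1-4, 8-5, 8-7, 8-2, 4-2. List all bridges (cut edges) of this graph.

3-7, 5-8, 7-8

The edges on the cycle 6-8-2-4-1-6 are not bridges since each lies on that cycle.
But removing 8-5 disconnects 8 from 5; removing 3-7 disconnects 3 from 7; removing 8-7 disconnects 8 from 7 — these are bridges.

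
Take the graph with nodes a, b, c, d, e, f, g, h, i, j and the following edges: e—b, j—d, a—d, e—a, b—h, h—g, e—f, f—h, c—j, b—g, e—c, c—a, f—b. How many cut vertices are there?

Removing e increases the component count from 2 to 3, so e is a cut vertex.
By contrast removing a leaves 2 components; it is not a cut vertex. No other vertex is a cut vertex either.

1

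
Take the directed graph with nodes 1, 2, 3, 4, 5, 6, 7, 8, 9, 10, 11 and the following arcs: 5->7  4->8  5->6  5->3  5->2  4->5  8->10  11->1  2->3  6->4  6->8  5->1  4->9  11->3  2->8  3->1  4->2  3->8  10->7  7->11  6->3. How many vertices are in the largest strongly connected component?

5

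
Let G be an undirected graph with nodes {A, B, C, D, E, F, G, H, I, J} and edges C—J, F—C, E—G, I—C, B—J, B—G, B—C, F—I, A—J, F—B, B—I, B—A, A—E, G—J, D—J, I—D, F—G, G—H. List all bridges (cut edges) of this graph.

The edges on the cycle F-B-A-E-G-J-D-I-F are not bridges since each lies on that cycle.
But removing H—G disconnects H from G — this is a bridge.

G-H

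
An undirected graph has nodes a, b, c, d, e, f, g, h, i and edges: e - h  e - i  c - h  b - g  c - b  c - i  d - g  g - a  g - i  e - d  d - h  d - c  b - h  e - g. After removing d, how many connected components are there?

With d gone, the remaining components are: {f}; {a, b, c, e, g, h, i}.
That is 2 components.

2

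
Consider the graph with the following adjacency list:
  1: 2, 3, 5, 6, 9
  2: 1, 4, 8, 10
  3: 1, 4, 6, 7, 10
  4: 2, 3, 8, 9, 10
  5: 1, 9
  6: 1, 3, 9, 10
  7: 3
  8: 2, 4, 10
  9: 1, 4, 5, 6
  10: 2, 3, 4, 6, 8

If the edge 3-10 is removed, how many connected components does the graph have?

1

3 and 10 are still connected via 3-4-10, so the component count stays at 1.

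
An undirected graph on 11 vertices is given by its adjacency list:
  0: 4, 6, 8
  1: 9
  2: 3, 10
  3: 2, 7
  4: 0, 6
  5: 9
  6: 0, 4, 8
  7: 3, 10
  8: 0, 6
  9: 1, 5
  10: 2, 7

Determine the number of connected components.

Starting from 1 we can reach 1, 5, 9. That is one component of size 3.
Starting from 0 we can reach 0, 4, 6, 8. That is one component of size 4.
Starting from 2 we can reach 2, 3, 7, 10. That is one component of size 4.
Total: 3 components.

3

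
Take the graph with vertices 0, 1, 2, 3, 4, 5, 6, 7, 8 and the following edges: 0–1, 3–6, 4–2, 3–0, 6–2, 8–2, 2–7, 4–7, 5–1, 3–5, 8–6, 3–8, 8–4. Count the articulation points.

Removing 3 increases the component count from 1 to 2, so 3 is a cut vertex.
By contrast removing 1 leaves 1 component; it is not a cut vertex. No other vertex is a cut vertex either.

1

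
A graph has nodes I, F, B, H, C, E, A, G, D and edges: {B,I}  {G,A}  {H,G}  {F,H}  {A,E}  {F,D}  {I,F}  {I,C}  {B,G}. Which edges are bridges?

The edges on the cycle B-I-F-H-G-B are not bridges since each lies on that cycle.
But removing I–C disconnects I from C; removing E–A disconnects E from A; removing F–D disconnects F from D; removing G–A disconnects G from A — these are bridges.

A-E, A-G, C-I, D-F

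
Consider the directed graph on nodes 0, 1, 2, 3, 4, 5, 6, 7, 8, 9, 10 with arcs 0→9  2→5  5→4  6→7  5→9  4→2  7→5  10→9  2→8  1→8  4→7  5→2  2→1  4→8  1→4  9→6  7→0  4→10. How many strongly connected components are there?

3

{0, 1, 2, 4, 5, 6, 7, 9, 10} are all mutually reachable — one SCC of size 9.
{3} is an SCC by itself.
{8} is an SCC by itself.
That gives 3 strongly connected components.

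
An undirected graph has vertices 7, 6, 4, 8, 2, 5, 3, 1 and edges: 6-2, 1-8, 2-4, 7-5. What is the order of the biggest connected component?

3 is isolated — a component by itself.
Starting from 5 we can reach 5, 7. That is one component of size 2.
Starting from 1 we can reach 1, 8. That is one component of size 2.
Starting from 2 we can reach 2, 4, 6. That is one component of size 3.
The largest has 3 vertices.

3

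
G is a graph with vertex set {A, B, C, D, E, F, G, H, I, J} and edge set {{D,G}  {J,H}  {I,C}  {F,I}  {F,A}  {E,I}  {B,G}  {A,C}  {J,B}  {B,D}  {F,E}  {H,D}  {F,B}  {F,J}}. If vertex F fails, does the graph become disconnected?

Yes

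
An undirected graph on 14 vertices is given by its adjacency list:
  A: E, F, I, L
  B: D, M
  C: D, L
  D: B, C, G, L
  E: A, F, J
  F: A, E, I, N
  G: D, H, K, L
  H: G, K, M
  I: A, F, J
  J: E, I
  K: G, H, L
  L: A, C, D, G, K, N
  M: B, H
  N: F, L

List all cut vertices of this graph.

Removing L increases the component count from 1 to 2, so L is a cut vertex.
By contrast removing E leaves 1 component; it is not a cut vertex. No other vertex is a cut vertex either.

L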